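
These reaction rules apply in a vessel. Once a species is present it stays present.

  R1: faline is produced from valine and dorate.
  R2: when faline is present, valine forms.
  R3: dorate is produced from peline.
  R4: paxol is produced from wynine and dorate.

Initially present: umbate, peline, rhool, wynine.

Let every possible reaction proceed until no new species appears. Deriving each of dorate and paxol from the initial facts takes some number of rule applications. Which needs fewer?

dorate: peline present → dorate forms (R3). [1 rule application]
paxol: peline present → dorate forms (R3). wynine and dorate present → paxol forms (R4). [2 rule applications]
dorate needs fewer.

dorate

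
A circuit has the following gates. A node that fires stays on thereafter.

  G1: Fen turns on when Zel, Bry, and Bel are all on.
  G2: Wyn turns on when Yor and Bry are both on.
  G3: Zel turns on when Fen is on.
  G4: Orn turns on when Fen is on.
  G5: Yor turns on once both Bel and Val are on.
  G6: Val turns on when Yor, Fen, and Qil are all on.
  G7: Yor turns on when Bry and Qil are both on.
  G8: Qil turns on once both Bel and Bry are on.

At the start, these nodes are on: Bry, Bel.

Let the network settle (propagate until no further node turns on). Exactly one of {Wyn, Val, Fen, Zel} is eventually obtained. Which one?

Wyn

Bel and Bry are on, so Qil turns on (G8).
G7: Bry and Qil on → Yor on.
Yor and Bry are on, so Wyn turns on (G2).
Zel would need Fen (G3), but Fen never turns on. Fen would need Zel, Bry, and Bel (G1), but Zel never turns on. Val would need Yor, Fen, and Qil (G6), but Fen never turns on.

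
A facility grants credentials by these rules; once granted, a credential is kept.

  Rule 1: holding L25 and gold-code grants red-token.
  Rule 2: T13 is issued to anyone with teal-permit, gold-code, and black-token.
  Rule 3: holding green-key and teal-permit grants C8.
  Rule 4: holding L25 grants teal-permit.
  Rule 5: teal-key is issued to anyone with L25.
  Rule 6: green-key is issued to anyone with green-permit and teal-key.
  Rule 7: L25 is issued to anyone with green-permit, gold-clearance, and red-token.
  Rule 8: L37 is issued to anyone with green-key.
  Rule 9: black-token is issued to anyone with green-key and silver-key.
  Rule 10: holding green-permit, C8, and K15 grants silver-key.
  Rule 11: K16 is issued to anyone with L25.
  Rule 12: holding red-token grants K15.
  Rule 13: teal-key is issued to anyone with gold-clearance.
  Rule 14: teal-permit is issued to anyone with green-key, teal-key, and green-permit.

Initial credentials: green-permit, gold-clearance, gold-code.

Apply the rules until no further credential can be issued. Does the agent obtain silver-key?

silver-key would need green-permit, C8, and K15 (Rule 10), but K15 is never granted.

No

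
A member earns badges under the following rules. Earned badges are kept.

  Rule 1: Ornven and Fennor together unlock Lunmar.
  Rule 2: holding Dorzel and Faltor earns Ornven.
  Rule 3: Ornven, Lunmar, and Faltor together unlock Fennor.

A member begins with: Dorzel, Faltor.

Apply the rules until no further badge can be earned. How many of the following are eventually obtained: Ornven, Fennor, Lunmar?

1

With Dorzel and Faltor, Ornven is earned (Rule 2).
Ornven: reached.
Fennor would need Ornven, Lunmar, and Faltor (Rule 3), but Lunmar is never earned.
Lunmar would need Ornven and Fennor (Rule 1), but Fennor is never earned.
Reached: Ornven — 1 of the 3.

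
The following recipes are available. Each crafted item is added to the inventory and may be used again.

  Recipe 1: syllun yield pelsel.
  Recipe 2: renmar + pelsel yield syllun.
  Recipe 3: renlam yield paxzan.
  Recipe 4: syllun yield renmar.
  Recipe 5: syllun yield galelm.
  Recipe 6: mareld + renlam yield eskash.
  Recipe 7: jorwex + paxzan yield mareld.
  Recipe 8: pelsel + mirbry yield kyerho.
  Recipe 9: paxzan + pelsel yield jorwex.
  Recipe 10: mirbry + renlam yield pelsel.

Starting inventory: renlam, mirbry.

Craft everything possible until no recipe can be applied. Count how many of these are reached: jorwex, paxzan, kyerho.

3

renlam → paxzan (Recipe 3).
mirbry + renlam → pelsel (Recipe 10).
pelsel + mirbry → kyerho (Recipe 8).
paxzan + pelsel → jorwex (Recipe 9).
jorwex: reached.
paxzan: reached.
kyerho: reached.
All 3 are reached.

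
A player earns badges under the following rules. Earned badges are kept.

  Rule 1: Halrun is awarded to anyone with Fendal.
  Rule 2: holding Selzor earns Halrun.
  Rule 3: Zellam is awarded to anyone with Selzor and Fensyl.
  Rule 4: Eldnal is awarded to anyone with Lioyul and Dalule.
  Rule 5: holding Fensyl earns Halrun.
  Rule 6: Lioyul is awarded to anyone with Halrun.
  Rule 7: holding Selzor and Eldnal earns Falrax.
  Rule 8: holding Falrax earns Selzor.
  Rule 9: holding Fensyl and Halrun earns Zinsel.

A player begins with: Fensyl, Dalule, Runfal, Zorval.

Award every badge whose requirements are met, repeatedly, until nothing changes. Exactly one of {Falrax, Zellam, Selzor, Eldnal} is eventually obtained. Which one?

Eldnal

With Fensyl, Halrun is earned (Rule 5).
With Halrun, Lioyul is earned (Rule 6).
With Lioyul and Dalule, Eldnal is earned (Rule 4).
Zellam would need Selzor and Fensyl (Rule 3), but Selzor is never earned. Falrax would need Selzor and Eldnal (Rule 7), but Selzor is never earned. Selzor would need Falrax (Rule 8), but Falrax is never earned.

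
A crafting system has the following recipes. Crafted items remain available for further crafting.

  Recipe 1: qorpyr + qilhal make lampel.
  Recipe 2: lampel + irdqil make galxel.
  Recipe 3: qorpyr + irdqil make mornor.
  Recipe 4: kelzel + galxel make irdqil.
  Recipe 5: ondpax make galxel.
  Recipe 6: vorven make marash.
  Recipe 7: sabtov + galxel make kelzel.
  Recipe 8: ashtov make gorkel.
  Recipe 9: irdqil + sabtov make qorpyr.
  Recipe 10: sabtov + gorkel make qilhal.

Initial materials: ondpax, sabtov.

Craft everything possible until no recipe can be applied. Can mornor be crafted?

Yes

ondpax → galxel (Recipe 5).
sabtov + galxel → kelzel (Recipe 7).
Using Recipe 4, kelzel and galxel make irdqil.
irdqil + sabtov → qorpyr (Recipe 9).
Using Recipe 3, qorpyr and irdqil make mornor.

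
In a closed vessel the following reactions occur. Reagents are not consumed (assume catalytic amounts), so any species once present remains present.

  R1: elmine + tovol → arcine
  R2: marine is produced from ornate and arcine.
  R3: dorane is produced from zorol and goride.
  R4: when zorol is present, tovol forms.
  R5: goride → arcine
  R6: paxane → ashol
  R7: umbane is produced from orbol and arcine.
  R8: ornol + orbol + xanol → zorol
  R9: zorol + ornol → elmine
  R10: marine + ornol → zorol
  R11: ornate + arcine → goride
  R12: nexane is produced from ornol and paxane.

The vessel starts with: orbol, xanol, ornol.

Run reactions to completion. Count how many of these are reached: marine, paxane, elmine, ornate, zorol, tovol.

ornol, orbol, and xanol present → zorol forms (R8).
zorol and ornol present → elmine forms (R9).
zorol present → tovol forms (R4).
marine would need ornate and arcine (R2), but ornate never forms.
No rule produces paxane, and it is not given.
elmine: reached.
No rule produces ornate, and it is not given.
zorol: reached.
tovol: reached.
Reached: elmine, zorol, and tovol — 3 of the 6.

3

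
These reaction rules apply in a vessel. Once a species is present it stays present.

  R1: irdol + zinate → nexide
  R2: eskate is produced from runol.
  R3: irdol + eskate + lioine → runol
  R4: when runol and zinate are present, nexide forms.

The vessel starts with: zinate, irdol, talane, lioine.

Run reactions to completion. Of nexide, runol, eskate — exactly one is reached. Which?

irdol and zinate present → nexide forms (R1).
runol would need irdol, eskate, and lioine (R3), but eskate never forms. eskate would need runol (R2), but runol never forms.

nexide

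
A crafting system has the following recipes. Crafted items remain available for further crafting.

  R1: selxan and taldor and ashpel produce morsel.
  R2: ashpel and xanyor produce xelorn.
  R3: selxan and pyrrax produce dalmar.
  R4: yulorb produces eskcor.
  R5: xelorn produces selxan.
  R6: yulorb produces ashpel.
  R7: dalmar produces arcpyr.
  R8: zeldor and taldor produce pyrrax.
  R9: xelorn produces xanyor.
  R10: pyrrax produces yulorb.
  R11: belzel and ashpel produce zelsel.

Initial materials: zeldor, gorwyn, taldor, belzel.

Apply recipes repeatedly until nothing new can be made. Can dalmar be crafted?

No

dalmar would need selxan and pyrrax (R3), but selxan is never obtained.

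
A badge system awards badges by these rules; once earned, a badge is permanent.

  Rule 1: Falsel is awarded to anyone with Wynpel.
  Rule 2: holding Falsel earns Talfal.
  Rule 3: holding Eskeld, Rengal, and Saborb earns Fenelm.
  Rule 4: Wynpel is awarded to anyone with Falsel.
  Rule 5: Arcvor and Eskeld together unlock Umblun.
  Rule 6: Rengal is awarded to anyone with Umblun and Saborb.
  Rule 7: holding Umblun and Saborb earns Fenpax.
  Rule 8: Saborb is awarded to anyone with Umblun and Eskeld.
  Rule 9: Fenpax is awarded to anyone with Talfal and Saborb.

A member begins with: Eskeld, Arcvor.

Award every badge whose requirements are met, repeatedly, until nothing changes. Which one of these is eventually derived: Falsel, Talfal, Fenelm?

With Arcvor and Eskeld, Umblun is earned (Rule 5).
With Umblun and Eskeld, Saborb is earned (Rule 8).
With Umblun and Saborb, Rengal is earned (Rule 6).
With Eskeld, Rengal, and Saborb, Fenelm is earned (Rule 3).
Talfal would need Falsel (Rule 2), but Falsel is never earned. Falsel would need Wynpel (Rule 1), but Wynpel is never earned.

Fenelm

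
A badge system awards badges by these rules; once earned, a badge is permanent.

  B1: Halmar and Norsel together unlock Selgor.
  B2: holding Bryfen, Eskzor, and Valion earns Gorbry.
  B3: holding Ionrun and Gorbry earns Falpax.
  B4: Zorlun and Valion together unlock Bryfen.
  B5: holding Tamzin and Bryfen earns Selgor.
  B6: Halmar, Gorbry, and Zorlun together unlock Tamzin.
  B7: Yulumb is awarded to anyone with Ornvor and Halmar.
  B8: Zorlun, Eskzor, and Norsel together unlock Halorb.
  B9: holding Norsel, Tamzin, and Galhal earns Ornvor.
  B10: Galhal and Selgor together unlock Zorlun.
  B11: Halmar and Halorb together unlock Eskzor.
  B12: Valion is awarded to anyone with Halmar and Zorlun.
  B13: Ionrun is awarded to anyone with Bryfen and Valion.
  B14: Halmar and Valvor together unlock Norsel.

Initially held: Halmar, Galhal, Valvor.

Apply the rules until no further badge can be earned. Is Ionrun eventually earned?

With Halmar and Valvor, Norsel is earned (B14).
With Halmar and Norsel, Selgor is earned (B1).
With Galhal and Selgor, Zorlun is earned (B10).
With Halmar and Zorlun, Valion is earned (B12).
With Zorlun and Valion, Bryfen is earned (B4).
With Bryfen and Valion, Ionrun is earned (B13).

Yes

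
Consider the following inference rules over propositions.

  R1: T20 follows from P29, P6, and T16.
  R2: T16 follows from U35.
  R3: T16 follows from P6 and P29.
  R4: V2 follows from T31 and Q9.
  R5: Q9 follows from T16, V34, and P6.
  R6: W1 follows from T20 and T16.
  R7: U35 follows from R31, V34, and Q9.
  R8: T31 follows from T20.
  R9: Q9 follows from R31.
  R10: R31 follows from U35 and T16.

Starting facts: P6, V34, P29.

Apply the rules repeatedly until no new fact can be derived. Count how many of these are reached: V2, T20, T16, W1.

4

P6 and P29 hold, so T16 follows (R3).
T16, V34, and P6 hold, so Q9 follows (R5).
P29, P6, and T16 hold, so T20 follows (R1).
From T20 and T16, R6 gives W1.
From T20, R8 gives T31.
T31 and Q9 hold, so V2 follows (R4).
V2: reached.
T20: reached.
T16: reached.
W1: reached.
All 4 are reached.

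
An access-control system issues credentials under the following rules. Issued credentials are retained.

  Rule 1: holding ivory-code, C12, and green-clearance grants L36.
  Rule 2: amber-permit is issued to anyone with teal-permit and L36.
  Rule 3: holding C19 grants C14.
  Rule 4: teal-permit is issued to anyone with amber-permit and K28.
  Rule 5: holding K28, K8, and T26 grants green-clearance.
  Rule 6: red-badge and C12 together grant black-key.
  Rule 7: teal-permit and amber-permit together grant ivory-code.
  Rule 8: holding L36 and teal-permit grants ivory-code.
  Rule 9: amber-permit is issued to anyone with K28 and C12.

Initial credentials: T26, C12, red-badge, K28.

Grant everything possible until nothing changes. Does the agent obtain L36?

No

L36 would need ivory-code, C12, and green-clearance (Rule 1), but green-clearance is never granted.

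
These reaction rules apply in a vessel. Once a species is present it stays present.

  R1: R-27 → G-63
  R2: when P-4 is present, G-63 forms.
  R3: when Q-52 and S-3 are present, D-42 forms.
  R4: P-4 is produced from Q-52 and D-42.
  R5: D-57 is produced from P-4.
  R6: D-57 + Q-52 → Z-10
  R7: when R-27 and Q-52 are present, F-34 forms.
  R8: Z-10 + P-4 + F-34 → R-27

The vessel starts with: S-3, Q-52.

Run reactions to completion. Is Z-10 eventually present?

Q-52 and S-3 present → D-42 forms (R3).
Q-52 and D-42 present → P-4 forms (R4).
P-4 present → D-57 forms (R5).
D-57 and Q-52 present → Z-10 forms (R6).

Yes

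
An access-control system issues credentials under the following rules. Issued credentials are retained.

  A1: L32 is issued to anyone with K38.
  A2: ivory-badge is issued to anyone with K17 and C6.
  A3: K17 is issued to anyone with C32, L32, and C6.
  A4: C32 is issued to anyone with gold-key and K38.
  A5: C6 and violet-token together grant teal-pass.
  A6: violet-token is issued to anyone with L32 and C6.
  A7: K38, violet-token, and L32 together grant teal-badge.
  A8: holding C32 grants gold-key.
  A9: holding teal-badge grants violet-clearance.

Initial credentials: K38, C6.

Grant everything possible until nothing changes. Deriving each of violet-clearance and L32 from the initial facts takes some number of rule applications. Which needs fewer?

L32: Holding K38 grants L32 (A1). [1 rule application]
violet-clearance: Holding K38 grants L32 (A1). Holding L32 and C6 grants violet-token (A6). Holding K38, violet-token, and L32 grants teal-badge (A7). Holding teal-badge grants violet-clearance (A9). [4 rule applications]
L32 needs fewer.

L32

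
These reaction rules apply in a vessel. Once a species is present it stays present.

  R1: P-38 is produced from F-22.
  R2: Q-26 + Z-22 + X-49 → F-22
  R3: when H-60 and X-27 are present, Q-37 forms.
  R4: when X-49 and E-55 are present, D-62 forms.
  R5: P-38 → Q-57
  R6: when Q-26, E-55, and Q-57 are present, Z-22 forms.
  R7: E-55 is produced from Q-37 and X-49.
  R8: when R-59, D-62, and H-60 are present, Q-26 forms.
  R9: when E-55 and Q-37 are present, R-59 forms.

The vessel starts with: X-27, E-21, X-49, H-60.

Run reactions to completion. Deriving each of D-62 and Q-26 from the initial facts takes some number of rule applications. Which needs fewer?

D-62

D-62: H-60 and X-27 present → Q-37 forms (R3). Q-37 and X-49 present → E-55 forms (R7). X-49 and E-55 present → D-62 forms (R4). [3 rule applications]
Q-26: H-60 and X-27 present → Q-37 forms (R3). Q-37 and X-49 present → E-55 forms (R7). E-55 and Q-37 present → R-59 forms (R9). X-49 and E-55 present → D-62 forms (R4). R-59, D-62, and H-60 present → Q-26 forms (R8). [5 rule applications]
D-62 needs fewer.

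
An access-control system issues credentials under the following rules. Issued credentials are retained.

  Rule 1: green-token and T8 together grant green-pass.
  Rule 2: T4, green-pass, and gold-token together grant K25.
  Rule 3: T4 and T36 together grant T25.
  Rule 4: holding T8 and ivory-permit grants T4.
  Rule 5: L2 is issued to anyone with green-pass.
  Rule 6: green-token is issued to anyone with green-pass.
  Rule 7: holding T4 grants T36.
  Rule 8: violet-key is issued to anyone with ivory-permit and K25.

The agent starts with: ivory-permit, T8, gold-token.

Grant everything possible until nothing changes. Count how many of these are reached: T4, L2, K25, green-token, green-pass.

Holding T8 and ivory-permit grants T4 (Rule 4).
T4: reached.
L2 would need green-pass (Rule 5), but green-pass is never granted.
K25 would need T4, green-pass, and gold-token (Rule 2), but green-pass is never granted.
green-token would need green-pass (Rule 6), but green-pass is never granted.
green-pass would need green-token and T8 (Rule 1), but green-token is never granted.
Reached: T4 — 1 of the 5.

1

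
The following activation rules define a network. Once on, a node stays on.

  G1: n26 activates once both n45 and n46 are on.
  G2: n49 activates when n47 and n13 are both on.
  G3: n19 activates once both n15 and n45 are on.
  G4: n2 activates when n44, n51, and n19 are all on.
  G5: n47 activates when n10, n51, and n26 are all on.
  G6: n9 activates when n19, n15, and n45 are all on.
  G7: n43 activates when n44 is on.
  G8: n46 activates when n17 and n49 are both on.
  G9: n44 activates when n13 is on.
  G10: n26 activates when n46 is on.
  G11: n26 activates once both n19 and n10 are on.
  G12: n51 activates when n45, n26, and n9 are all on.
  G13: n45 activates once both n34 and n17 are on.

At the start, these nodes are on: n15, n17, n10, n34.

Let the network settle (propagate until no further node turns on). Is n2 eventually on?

No

n2 would need n44, n51, and n19 (G4), but n44 never turns on.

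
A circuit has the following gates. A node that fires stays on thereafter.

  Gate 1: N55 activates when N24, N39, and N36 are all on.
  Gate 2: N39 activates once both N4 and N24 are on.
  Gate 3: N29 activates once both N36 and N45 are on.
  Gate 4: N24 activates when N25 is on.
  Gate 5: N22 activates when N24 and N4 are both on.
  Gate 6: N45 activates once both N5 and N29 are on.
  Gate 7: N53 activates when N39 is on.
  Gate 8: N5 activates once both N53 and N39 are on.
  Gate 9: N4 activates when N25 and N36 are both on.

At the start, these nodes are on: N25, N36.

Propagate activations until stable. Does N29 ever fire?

No

N29 would need N36 and N45 (Gate 3), but N45 never turns on.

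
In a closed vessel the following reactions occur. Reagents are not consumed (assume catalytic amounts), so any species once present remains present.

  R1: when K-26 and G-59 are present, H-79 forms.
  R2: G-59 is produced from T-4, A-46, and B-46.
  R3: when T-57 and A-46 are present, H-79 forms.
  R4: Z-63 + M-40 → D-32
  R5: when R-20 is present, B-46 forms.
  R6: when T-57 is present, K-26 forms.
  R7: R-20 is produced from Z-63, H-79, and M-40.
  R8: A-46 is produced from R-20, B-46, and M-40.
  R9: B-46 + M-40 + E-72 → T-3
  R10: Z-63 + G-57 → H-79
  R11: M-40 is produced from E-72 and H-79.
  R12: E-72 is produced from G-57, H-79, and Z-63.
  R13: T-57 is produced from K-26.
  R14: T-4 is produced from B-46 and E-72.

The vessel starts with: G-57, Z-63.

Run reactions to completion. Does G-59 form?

Z-63 and G-57 present → H-79 forms (R10).
G-57, H-79, and Z-63 present → E-72 forms (R12).
E-72 and H-79 present → M-40 forms (R11).
Z-63, H-79, and M-40 present → R-20 forms (R7).
R-20 present → B-46 forms (R5).
R-20, B-46, and M-40 present → A-46 forms (R8).
B-46 and E-72 present → T-4 forms (R14).
T-4, A-46, and B-46 present → G-59 forms (R2).

Yes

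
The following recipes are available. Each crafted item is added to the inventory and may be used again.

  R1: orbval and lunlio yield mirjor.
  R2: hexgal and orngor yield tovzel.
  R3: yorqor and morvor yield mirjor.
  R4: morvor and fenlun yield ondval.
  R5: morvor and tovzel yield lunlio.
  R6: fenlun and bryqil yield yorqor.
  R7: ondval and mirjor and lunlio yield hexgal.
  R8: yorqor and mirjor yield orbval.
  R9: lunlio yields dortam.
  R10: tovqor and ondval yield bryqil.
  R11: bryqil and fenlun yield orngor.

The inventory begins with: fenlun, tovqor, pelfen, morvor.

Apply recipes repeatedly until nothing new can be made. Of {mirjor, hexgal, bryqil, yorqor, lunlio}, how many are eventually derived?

3

morvor and fenlun → ondval (R4).
Using R10, tovqor and ondval make bryqil.
Using R6, fenlun and bryqil make yorqor.
Using R3, yorqor and morvor make mirjor.
mirjor: reached.
hexgal would need ondval, mirjor, and lunlio (R7), but lunlio is never obtained.
bryqil: reached.
yorqor: reached.
lunlio would need morvor and tovzel (R5), but tovzel is never obtained.
Reached: mirjor, bryqil, and yorqor — 3 of the 5.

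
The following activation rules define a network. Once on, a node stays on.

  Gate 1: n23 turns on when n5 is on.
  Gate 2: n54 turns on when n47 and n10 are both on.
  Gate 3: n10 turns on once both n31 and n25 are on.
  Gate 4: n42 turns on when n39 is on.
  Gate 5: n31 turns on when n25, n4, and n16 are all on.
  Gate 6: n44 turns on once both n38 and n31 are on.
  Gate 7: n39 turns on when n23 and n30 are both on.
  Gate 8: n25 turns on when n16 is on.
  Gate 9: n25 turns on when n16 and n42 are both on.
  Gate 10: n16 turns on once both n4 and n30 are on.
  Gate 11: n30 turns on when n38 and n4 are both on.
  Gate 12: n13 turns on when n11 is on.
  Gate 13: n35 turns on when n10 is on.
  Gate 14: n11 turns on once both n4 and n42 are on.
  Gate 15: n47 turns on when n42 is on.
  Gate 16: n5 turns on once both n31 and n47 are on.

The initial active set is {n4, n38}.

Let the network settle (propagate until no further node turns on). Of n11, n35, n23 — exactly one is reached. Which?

n38 and n4 are on, so n30 turns on (Gate 11).
n4 and n30 are on, so n16 turns on (Gate 10).
Gate 8: n16 on → n25 on.
n25, n4, and n16 are on, so n31 turns on (Gate 5).
Gate 3: n31 and n25 on → n10 on.
n10 is on, so n35 turns on (Gate 13).
n23 would need n5 (Gate 1), but n5 never turns on. n11 would need n4 and n42 (Gate 14), but n42 never turns on.

n35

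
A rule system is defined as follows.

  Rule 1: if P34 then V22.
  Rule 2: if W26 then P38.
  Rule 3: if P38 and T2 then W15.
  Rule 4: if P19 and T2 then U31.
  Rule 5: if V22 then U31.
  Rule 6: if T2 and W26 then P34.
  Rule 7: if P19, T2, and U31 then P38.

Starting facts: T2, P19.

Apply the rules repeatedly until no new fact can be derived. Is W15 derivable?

Yes

P19 and T2 hold, so U31 follows (Rule 4).
P19, T2, and U31 hold, so P38 follows (Rule 7).
From P38 and T2, Rule 3 gives W15.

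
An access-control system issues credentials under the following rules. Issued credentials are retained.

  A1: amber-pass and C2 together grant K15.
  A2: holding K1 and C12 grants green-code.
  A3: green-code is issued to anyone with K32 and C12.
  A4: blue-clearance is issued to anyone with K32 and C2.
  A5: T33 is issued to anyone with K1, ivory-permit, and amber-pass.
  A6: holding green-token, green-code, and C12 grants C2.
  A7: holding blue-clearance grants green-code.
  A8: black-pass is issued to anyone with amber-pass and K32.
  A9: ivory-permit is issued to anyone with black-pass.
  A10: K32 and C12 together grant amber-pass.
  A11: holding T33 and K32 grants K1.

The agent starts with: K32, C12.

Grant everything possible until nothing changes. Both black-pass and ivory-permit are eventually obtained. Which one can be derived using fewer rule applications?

black-pass

black-pass: Holding K32 and C12 grants amber-pass (A10). Holding amber-pass and K32 grants black-pass (A8). [2 rule applications]
ivory-permit: Holding K32 and C12 grants amber-pass (A10). Holding amber-pass and K32 grants black-pass (A8). Holding black-pass grants ivory-permit (A9). [3 rule applications]
black-pass needs fewer.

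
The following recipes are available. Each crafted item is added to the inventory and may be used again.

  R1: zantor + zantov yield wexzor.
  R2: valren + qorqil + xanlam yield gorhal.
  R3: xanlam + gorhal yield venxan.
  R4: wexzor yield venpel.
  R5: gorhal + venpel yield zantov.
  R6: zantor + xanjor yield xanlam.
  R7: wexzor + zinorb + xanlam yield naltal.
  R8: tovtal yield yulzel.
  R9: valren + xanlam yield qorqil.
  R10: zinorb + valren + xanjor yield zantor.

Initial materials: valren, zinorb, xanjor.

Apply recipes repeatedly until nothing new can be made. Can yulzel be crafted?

No

yulzel would need tovtal (R8), but tovtal is never obtained.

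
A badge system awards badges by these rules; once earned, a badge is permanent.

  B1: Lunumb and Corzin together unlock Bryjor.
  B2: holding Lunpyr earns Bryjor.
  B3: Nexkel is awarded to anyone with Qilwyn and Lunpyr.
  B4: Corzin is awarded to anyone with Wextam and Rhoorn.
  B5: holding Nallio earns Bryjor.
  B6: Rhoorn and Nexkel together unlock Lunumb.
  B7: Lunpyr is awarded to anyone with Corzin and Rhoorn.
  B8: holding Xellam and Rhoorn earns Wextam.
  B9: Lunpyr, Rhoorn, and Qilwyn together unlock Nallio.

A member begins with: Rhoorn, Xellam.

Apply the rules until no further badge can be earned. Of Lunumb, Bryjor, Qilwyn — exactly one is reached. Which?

Bryjor

With Xellam and Rhoorn, Wextam is earned (B8).
With Wextam and Rhoorn, Corzin is earned (B4).
With Corzin and Rhoorn, Lunpyr is earned (B7).
With Lunpyr, Bryjor is earned (B2).
Lunumb would need Rhoorn and Nexkel (B6), but Nexkel is never earned. No rule produces Qilwyn, and it is not given.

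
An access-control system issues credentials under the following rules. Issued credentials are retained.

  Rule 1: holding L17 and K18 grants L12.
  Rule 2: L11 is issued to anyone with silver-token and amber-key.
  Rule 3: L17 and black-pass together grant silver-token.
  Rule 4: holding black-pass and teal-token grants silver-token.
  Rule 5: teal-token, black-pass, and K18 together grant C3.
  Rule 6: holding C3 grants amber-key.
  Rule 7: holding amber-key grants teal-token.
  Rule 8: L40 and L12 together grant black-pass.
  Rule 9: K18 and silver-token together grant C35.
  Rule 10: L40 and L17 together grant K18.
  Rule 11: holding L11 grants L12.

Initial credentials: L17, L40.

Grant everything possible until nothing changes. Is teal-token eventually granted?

teal-token would need amber-key (Rule 7), but amber-key is never granted.

No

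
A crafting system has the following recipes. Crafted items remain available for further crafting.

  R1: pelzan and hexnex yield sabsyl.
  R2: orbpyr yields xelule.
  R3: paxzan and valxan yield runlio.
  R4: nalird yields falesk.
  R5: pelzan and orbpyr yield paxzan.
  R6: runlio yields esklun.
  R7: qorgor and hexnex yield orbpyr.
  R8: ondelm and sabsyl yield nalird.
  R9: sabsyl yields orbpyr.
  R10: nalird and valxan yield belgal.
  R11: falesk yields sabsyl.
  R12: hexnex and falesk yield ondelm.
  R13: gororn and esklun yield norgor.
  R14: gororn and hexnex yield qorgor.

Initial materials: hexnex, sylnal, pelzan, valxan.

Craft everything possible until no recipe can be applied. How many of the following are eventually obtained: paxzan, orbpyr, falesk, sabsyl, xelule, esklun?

5

pelzan and hexnex → sabsyl (R1).
Using R9, sabsyl makes orbpyr.
Using R5, pelzan and orbpyr make paxzan.
Using R2, orbpyr makes xelule.
paxzan and valxan → runlio (R3).
runlio → esklun (R6).
paxzan: reached.
orbpyr: reached.
falesk would need nalird (R4), but nalird is never obtained.
sabsyl: reached.
xelule: reached.
esklun: reached.
Reached: paxzan, orbpyr, sabsyl, xelule, and esklun — 5 of the 6.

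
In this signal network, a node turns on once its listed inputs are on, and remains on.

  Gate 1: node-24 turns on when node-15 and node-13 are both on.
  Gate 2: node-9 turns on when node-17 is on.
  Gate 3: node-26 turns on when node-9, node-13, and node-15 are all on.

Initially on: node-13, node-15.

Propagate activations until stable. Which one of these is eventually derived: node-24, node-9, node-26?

Gate 1: node-15 and node-13 on → node-24 on.
node-9 would need node-17 (Gate 2), but node-17 never turns on. node-26 would need node-9, node-13, and node-15 (Gate 3), but node-9 never turns on.

node-24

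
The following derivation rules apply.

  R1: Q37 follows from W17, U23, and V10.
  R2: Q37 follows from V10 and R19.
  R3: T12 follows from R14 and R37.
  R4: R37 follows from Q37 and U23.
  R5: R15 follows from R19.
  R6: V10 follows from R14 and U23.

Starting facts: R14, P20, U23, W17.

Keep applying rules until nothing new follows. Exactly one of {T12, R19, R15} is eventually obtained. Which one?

T12

R14 and U23 hold, so V10 follows (R6).
W17, U23, and V10 hold, so Q37 follows (R1).
From Q37 and U23, R4 gives R37.
From R14 and R37, R3 gives T12.
R15 would need R19 (R5), but R19 is never established. No rule produces R19, and it is not given.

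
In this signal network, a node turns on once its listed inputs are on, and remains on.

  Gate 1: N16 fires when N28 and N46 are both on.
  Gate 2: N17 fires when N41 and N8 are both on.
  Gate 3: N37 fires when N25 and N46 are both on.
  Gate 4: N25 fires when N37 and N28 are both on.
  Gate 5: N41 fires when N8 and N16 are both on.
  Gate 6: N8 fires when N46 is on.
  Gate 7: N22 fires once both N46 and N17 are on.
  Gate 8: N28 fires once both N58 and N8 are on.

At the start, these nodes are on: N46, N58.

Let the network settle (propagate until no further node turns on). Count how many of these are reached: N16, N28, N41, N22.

4

Gate 6: N46 on → N8 on.
Gate 8: N58 and N8 on → N28 on.
N28 and N46 are on, so N16 fires (Gate 1).
Gate 5: N8 and N16 on → N41 on.
Gate 2: N41 and N8 on → N17 on.
N46 and N17 are on, so N22 fires (Gate 7).
N16: reached.
N28: reached.
N41: reached.
N22: reached.
All 4 are reached.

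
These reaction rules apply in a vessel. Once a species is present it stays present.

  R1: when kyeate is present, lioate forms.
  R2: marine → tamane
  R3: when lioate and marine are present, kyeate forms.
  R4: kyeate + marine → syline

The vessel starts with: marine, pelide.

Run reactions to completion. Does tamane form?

marine present → tamane forms (R2).

Yes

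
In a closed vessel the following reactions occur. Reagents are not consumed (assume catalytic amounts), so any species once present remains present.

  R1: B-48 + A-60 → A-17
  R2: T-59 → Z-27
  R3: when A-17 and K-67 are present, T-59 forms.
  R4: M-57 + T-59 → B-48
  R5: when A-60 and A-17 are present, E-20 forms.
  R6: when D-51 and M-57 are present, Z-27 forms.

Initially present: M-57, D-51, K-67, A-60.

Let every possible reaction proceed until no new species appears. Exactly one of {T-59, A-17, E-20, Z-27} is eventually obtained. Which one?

Z-27

D-51 and M-57 present → Z-27 forms (R6).
E-20 would need A-60 and A-17 (R5), but A-17 never forms. T-59 would need A-17 and K-67 (R3), but A-17 never forms. A-17 would need B-48 and A-60 (R1), but B-48 never forms.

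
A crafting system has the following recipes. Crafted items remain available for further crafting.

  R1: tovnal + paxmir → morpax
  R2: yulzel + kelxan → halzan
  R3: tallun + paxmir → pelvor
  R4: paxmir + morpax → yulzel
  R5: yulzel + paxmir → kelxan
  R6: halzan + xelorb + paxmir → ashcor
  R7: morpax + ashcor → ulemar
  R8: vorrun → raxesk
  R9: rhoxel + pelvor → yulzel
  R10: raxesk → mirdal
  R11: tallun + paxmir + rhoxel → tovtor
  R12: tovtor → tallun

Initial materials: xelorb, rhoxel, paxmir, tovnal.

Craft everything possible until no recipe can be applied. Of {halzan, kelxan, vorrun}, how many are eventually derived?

Using R1, tovnal and paxmir make morpax.
Using R4, paxmir and morpax make yulzel.
yulzel + paxmir → kelxan (R5).
yulzel + kelxan → halzan (R2).
halzan: reached.
kelxan: reached.
No rule produces vorrun, and it is not given.
Reached: halzan and kelxan — 2 of the 3.

2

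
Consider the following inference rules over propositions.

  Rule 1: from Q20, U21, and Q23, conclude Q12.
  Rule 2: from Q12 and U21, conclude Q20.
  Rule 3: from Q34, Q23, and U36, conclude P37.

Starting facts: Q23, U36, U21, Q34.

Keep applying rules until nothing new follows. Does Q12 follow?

No

Q12 would need Q20, U21, and Q23 (Rule 1), but Q20 is never established.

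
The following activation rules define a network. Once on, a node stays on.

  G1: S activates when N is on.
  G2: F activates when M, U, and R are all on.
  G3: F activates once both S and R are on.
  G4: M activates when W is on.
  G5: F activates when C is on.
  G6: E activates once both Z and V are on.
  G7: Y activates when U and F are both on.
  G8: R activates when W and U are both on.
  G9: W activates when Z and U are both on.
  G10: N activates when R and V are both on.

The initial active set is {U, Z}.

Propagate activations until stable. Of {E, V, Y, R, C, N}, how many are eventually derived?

2

G9: Z and U on → W on.
G8: W and U on → R on.
W is on, so M activates (G4).
M, U, and R are on, so F activates (G2).
U and F are on, so Y activates (G7).
E would need Z and V (G6), but V never turns on.
No rule produces V, and it is not given.
Y: reached.
R: reached.
No rule produces C, and it is not given.
N would need R and V (G10), but V never turns on.
Reached: Y and R — 2 of the 6.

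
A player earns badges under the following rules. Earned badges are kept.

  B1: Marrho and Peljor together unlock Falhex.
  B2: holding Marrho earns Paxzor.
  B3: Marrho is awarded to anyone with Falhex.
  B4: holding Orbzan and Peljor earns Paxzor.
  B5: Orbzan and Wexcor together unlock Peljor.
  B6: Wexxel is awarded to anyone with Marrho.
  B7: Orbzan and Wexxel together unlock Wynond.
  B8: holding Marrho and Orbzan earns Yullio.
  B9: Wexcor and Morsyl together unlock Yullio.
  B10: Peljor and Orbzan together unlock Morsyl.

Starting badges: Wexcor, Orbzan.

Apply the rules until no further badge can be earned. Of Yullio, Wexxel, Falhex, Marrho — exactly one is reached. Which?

Yullio

With Orbzan and Wexcor, Peljor is earned (B5).
With Peljor and Orbzan, Morsyl is earned (B10).
With Wexcor and Morsyl, Yullio is earned (B9).
Falhex would need Marrho and Peljor (B1), but Marrho is never earned. Marrho would need Falhex (B3), but Falhex is never earned. Wexxel would need Marrho (B6), but Marrho is never earned.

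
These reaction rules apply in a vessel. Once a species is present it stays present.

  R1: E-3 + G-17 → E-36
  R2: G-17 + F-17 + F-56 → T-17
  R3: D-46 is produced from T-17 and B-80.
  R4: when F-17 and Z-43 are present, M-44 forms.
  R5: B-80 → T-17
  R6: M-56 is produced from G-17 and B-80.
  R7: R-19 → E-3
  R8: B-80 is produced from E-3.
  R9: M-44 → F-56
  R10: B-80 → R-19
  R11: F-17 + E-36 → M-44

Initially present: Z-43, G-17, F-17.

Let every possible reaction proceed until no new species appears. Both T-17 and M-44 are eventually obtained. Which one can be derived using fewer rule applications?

M-44: F-17 and Z-43 present → M-44 forms (R4). [1 rule application]
T-17: F-17 and Z-43 present → M-44 forms (R4). M-44 present → F-56 forms (R9). G-17, F-17, and F-56 present → T-17 forms (R2). [3 rule applications]
M-44 needs fewer.

M-44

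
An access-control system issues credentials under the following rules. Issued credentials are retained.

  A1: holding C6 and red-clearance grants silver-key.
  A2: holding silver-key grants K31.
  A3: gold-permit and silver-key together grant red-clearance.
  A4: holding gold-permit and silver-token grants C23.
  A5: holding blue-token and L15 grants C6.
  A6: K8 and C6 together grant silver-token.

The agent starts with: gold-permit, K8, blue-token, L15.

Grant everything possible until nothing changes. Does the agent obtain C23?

Holding blue-token and L15 grants C6 (A5).
Holding K8 and C6 grants silver-token (A6).
Holding gold-permit and silver-token grants C23 (A4).

Yes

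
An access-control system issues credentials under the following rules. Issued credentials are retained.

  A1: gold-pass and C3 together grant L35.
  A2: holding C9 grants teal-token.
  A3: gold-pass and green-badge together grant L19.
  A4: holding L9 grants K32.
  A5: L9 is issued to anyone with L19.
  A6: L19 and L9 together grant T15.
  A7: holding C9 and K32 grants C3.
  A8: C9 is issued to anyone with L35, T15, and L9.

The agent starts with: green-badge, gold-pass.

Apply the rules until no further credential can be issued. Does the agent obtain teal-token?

teal-token would need C9 (A2), but C9 is never granted.

No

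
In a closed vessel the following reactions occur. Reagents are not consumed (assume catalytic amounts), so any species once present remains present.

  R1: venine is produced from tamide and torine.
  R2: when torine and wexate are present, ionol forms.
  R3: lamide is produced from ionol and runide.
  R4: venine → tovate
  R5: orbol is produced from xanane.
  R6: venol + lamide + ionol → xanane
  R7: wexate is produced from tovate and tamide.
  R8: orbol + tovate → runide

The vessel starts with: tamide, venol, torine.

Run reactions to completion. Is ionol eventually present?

tamide and torine present → venine forms (R1).
venine present → tovate forms (R4).
tovate and tamide present → wexate forms (R7).
torine and wexate present → ionol forms (R2).

Yes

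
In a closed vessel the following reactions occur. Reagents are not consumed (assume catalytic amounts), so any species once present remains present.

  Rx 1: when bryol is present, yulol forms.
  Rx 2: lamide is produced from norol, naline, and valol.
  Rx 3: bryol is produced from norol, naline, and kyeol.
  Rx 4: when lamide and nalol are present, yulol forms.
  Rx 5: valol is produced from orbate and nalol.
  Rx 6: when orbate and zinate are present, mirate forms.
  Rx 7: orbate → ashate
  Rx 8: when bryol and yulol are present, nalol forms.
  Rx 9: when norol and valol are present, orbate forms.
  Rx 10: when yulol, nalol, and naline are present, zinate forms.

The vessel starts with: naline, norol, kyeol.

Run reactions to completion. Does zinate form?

norol, naline, and kyeol present → bryol forms (Rx 3).
bryol present → yulol forms (Rx 1).
bryol and yulol present → nalol forms (Rx 8).
yulol, nalol, and naline present → zinate forms (Rx 10).

Yes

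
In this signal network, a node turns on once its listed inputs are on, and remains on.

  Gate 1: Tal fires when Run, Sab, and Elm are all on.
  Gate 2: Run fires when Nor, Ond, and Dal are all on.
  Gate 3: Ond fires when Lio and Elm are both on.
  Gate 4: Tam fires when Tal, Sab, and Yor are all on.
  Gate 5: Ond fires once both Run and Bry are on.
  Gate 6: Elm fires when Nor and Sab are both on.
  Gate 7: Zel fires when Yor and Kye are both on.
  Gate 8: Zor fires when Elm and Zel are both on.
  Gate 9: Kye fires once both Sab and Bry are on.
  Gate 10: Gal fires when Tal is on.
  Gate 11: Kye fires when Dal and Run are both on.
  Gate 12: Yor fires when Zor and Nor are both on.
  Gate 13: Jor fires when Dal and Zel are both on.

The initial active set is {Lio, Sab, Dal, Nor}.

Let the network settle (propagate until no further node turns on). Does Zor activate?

Zor would need Elm and Zel (Gate 8), but Zel never turns on.

No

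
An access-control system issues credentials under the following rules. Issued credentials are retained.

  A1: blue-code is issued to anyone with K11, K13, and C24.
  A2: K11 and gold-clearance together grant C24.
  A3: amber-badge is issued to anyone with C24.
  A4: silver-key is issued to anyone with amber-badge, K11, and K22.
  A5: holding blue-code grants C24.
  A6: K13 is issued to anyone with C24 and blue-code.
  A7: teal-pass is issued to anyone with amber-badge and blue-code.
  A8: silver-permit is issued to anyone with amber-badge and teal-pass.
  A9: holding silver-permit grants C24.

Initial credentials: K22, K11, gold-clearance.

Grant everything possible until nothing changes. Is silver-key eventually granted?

Yes

Holding K11 and gold-clearance grants C24 (A2).
Holding C24 grants amber-badge (A3).
Holding amber-badge, K11, and K22 grants silver-key (A4).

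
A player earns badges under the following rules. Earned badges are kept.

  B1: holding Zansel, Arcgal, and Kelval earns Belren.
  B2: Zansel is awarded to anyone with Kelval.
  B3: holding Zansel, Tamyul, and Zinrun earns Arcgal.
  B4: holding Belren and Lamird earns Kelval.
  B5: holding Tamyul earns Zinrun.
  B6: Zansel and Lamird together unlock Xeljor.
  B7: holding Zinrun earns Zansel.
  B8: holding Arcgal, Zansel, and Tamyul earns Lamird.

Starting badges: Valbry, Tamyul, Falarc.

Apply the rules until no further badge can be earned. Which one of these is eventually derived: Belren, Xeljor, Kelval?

With Tamyul, Zinrun is earned (B5).
With Zinrun, Zansel is earned (B7).
With Zansel, Tamyul, and Zinrun, Arcgal is earned (B3).
With Arcgal, Zansel, and Tamyul, Lamird is earned (B8).
With Zansel and Lamird, Xeljor is earned (B6).
Kelval would need Belren and Lamird (B4), but Belren is never earned. Belren would need Zansel, Arcgal, and Kelval (B1), but Kelval is never earned.

Xeljor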